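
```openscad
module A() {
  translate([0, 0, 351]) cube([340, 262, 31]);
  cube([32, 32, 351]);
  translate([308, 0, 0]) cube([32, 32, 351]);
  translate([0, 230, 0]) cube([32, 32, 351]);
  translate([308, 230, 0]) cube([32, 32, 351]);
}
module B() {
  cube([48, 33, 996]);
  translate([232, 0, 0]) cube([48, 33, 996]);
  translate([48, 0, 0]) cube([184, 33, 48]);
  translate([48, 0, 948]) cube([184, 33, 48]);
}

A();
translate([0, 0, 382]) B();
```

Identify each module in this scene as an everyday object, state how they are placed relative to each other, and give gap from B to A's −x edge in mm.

A is a stool. B is a picture frame. The picture frame is on top of the stool. The gap from the picture frame to the stool's −x edge is 0 mm.

The picture frame's min-x is at 0; the stool's min-x is 0; gap = 0 mm.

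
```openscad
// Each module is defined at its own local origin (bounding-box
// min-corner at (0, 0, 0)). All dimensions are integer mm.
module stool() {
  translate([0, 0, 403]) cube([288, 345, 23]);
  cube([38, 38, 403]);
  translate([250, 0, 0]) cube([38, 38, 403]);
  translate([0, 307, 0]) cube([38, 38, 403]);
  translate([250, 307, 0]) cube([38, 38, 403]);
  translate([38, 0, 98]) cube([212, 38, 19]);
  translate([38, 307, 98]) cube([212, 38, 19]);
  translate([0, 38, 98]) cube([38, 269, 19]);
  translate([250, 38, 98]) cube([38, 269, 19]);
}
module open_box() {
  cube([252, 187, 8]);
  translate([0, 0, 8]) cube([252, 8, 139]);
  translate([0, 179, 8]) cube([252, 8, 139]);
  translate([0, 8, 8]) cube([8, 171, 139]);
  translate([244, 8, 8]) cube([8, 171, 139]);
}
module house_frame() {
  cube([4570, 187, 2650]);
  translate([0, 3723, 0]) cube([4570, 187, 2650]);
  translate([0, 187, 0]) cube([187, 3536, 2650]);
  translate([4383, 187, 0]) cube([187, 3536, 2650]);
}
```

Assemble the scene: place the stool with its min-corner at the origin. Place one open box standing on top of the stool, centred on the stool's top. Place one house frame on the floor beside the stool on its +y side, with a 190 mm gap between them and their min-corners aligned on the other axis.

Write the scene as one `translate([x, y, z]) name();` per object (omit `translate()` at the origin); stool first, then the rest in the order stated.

stool();
translate([18, 79, 426]) open_box();
translate([0, 535, 0]) house_frame();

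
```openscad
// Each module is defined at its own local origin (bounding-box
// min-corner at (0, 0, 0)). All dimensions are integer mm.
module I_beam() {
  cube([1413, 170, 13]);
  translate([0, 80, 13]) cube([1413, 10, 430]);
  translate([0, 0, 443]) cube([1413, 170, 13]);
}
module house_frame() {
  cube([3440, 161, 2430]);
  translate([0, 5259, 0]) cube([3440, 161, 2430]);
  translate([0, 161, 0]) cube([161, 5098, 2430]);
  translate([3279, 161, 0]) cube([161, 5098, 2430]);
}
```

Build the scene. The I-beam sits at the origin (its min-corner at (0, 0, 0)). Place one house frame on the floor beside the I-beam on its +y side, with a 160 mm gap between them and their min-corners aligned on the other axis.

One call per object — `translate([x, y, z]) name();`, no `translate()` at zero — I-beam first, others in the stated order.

I_beam();
translate([0, 330, 0]) house_frame();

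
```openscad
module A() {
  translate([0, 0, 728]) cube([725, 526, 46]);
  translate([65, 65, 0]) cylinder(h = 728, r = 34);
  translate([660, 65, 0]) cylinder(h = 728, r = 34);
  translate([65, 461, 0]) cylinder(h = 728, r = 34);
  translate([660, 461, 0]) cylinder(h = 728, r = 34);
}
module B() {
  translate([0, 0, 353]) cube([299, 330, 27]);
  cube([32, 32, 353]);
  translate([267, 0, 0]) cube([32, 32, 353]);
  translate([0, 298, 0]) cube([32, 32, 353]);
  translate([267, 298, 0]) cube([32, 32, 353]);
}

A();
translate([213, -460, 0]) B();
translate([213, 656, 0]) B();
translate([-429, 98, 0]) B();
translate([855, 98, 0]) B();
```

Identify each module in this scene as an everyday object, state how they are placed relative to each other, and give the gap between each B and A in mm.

Each stool's nearest face is 130 mm from the table's bounding box.

A is a table. B is a stool. Four stools sit around the table at the −y, +y, −x, +x sides. The gap between each stool and the table is 130 mm.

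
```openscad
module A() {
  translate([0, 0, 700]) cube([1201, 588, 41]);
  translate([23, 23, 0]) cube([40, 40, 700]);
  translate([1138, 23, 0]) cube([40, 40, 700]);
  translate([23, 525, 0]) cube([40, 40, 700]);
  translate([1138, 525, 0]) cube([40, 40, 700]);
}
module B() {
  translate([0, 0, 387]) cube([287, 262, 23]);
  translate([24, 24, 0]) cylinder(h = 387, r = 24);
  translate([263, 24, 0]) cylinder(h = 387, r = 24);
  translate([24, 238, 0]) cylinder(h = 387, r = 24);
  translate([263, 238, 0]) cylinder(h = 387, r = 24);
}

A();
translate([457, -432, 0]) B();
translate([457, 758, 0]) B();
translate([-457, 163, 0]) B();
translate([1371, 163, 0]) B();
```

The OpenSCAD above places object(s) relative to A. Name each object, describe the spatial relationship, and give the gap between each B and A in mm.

A is a table. B is a stool. Four stools sit around the table at the −y, +y, −x, +x sides. The gap between each stool and the table is 170 mm.

Each stool's nearest face is 170 mm from the table's bounding box.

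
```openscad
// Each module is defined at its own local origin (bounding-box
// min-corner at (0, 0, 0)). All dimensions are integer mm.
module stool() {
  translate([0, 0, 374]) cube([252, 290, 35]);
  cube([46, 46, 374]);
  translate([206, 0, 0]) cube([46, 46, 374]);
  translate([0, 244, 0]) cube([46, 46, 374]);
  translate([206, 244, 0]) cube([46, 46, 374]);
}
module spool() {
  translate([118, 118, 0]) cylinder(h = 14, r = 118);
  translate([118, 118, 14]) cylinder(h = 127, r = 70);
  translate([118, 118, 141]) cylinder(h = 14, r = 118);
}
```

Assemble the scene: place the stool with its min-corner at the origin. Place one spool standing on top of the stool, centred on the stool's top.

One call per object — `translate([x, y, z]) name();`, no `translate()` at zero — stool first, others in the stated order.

stool();
translate([8, 27, 409]) spool();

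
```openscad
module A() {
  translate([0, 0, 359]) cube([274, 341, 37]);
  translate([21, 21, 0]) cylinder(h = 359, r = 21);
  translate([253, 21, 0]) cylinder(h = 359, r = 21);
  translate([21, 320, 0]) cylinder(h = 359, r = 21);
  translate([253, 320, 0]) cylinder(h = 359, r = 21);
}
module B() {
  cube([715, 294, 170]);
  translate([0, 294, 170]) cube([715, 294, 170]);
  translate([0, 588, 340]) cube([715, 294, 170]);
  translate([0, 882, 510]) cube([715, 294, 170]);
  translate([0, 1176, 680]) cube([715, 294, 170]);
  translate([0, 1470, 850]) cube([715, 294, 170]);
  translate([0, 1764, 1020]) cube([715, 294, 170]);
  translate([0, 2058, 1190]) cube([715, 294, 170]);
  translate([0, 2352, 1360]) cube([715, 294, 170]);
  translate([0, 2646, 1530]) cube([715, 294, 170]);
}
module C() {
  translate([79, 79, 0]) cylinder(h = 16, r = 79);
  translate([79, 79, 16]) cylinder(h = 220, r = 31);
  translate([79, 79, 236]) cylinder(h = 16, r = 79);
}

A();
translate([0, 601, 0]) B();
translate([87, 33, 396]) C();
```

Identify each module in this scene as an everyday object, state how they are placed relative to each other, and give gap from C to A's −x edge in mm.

The spool's min-x is at 87; the stool's min-x is 0; gap = 87 mm.

A is a stool. B is a staircase. C is a spool. The staircase is on the floor beside the stool on its +y side. The spool is on top of the stool. The gap from the spool to the stool's −x edge is 87 mm.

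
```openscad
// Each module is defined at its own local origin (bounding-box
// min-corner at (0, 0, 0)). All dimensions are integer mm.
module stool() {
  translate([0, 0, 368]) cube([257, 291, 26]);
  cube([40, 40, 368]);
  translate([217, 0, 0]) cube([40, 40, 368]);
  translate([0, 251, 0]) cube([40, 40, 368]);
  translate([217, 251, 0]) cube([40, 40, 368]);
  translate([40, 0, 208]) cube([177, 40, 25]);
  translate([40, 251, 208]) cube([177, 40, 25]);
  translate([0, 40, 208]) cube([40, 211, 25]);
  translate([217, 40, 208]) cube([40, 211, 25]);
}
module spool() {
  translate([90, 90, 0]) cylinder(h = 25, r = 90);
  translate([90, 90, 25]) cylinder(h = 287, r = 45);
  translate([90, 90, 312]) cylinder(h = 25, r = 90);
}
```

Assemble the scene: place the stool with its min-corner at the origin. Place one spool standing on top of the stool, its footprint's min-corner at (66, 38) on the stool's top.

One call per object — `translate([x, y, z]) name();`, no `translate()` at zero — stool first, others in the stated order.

stool();
translate([66, 38, 394]) spool();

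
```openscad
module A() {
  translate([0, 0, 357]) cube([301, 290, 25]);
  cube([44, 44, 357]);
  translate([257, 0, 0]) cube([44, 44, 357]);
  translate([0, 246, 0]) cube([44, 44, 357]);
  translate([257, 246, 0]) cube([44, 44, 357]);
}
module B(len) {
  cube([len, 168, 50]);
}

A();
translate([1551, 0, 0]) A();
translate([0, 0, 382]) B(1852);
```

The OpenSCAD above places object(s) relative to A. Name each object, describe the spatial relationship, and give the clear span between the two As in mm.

A is a stool. B is a beam. A beam spans the tops of two stools. The clear span between the two stools is 1250 mm.

Second stool starts at x = 1551; first ends at x = 301; clear span = 1551 − 301 = 1250 mm.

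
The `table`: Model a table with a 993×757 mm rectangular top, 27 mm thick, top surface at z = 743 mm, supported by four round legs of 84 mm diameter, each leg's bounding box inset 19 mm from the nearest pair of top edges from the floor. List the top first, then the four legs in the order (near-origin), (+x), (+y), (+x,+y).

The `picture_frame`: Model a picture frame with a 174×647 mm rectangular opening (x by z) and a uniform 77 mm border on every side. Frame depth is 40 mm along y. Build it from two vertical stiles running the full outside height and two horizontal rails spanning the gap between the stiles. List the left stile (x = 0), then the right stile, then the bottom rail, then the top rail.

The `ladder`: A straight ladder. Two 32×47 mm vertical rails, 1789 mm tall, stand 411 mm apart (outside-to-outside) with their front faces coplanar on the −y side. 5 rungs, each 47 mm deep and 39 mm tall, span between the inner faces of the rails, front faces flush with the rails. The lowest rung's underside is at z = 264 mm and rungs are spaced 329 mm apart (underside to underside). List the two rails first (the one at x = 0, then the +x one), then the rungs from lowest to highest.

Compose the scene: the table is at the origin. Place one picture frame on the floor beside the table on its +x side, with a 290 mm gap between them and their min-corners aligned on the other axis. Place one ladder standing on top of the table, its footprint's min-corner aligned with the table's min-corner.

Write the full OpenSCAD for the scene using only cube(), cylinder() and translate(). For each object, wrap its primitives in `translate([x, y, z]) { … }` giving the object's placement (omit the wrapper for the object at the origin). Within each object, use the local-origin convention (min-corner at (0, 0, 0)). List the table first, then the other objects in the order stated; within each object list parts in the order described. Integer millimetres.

translate([0, 0, 716]) cube([993, 757, 27]);
translate([61, 61, 0]) cylinder(h = 716, r = 42);
translate([932, 61, 0]) cylinder(h = 716, r = 42);
translate([61, 696, 0]) cylinder(h = 716, r = 42);
translate([932, 696, 0]) cylinder(h = 716, r = 42);
translate([1283, 0, 0]) {
  cube([77, 40, 801]);
  translate([251, 0, 0]) cube([77, 40, 801]);
  translate([77, 0, 0]) cube([174, 40, 77]);
  translate([77, 0, 724]) cube([174, 40, 77]);
}
translate([0, 0, 743]) {
  cube([32, 47, 1789]);
  translate([379, 0, 0]) cube([32, 47, 1789]);
  translate([32, 0, 264]) cube([347, 47, 39]);
  translate([32, 0, 593]) cube([347, 47, 39]);
  translate([32, 0, 922]) cube([347, 47, 39]);
  translate([32, 0, 1251]) cube([347, 47, 39]);
  translate([32, 0, 1580]) cube([347, 47, 39]);
}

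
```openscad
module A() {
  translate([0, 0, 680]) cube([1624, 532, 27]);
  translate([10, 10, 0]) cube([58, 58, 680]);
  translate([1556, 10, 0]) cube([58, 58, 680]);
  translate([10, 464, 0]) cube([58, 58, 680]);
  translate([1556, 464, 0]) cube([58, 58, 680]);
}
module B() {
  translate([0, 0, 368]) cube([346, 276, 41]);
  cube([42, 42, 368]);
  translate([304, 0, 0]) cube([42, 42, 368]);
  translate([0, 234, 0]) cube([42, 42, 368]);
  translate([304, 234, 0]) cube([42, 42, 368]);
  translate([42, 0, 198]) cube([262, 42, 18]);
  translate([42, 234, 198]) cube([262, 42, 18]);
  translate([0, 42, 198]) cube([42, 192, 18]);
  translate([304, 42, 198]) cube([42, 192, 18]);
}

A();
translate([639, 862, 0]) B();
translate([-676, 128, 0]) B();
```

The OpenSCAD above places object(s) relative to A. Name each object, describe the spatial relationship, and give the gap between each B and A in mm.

Each stool's nearest face is 330 mm from the table's bounding box.

A is a table. B is a stool. Two stools sit around the table at the +y, −x sides. The gap between each stool and the table is 330 mm.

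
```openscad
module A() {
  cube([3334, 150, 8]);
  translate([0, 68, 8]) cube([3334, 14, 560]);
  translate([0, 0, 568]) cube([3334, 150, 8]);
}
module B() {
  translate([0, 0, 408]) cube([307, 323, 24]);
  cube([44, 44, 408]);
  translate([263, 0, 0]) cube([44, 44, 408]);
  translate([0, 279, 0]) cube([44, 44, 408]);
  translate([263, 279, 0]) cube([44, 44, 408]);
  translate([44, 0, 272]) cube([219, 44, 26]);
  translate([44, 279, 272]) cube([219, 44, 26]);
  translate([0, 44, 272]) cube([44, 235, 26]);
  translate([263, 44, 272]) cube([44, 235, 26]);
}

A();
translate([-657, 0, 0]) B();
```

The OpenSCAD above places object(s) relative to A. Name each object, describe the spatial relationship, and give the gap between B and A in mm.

The stool's nearest face is 350 mm from the I-beam's −x face.

A is an I-beam. B is a stool. The stool is on the floor beside the I-beam on its −x side. The gap between the stool and the I-beam is 350 mm.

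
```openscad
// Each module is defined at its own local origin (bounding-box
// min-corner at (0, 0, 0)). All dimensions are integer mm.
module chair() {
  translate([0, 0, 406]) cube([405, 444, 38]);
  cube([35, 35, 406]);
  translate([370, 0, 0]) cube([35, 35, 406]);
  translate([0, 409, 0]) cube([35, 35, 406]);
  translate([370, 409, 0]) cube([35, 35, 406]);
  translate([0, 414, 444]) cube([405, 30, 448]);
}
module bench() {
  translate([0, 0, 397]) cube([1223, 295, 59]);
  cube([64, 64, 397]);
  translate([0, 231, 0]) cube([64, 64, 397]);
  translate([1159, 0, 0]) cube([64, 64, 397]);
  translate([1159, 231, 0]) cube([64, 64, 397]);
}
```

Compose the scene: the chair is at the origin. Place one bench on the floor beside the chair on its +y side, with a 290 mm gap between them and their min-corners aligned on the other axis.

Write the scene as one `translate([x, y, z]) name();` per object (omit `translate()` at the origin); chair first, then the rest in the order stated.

chair();
translate([0, 734, 0]) bench();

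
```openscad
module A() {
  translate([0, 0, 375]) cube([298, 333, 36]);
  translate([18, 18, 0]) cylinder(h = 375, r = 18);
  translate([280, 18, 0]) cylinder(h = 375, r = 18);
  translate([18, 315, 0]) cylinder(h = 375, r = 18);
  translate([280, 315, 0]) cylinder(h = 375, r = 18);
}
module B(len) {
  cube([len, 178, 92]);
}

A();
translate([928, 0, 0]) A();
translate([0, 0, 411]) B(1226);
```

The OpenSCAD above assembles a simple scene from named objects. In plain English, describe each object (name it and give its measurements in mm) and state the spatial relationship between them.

A is a simple wooden stool: a rectangular seat 298 mm (x) by 333 mm (y), 36 mm thick, top face at z = 411 mm, on four round legs, each 36 mm in diameter. The legs rest on z = 0, each leg's axis is inset half a diameter from the nearest pair of seat edges (so the leg's bounding box is flush with the corner).

B is a rectangular beam 1226 mm long (x), 178 mm deep (y), 92 mm thick (z).

The beam spans the tops of two stools placed 630 mm apart, resting at z = 411 mm.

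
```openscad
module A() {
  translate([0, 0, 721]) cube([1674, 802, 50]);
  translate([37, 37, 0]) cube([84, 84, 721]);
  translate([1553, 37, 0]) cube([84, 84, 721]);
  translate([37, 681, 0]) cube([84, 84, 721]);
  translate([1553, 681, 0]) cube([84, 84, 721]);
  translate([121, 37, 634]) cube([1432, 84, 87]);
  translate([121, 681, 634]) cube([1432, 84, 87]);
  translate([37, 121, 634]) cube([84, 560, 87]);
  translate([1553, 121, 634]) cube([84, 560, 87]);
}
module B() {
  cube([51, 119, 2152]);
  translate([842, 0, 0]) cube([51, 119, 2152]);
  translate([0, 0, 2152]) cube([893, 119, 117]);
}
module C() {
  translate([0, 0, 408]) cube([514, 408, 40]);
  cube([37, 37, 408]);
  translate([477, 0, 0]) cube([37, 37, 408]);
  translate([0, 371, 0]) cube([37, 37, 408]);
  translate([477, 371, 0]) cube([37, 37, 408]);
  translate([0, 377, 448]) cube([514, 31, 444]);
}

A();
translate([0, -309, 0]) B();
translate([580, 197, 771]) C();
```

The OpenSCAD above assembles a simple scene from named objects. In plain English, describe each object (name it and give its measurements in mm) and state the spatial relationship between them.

A is a table: top 1674 mm (x) × 802 mm (y), 50 mm thick, upper face at z = 771 mm, on four 84×84 mm square legs, each inset 37 mm from the nearest pair of top edges, running from z = 0 to the bottom of the top. Four apron rails, 84 mm thick and 87 mm tall, run between adjacent legs with their top edges flush with the underside of the top and their outer faces flush with the legs' outer faces.

B is a rectangular door frame: two vertical jambs of 51×119 mm section, 2152 mm tall, with a clear opening 791 mm wide between their inner faces. A header 117 mm tall and 119 mm deep lies on top of the jambs and spans the full outside width.

C is a chair. The seat is a 514×408×40 mm slab with its top at z = 448 mm, on four 37×37 mm corner legs (flush with the seat edges, standing on z = 0). A flat backrest 31 mm thick, 444 mm tall, spans the full seat width and rises from the seat top along its +y edge, rear face flush with the rear of the seat.

The door frame is on the floor beside the table on its −y side. The chair is on top of the table, centred.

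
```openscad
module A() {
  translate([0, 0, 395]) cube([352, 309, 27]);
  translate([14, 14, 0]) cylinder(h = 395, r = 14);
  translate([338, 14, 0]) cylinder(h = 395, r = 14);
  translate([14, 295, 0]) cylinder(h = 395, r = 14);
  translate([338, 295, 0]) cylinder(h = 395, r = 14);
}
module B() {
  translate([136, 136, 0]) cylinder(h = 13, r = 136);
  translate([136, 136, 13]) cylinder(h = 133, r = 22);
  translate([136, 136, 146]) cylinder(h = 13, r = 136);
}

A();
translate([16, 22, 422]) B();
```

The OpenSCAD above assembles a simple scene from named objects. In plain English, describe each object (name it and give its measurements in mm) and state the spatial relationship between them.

A is a four-legged stool. The seat is 352×309 mm, 27 mm thick, top at z = 422 mm. It stands on four round legs, each 28 mm in diameter, from z = 0 to the seat underside, each leg's axis is inset half a diameter from the nearest pair of seat edges (so the leg's bounding box is flush with the corner).

B is a spool: two coaxial disc flanges of radius 136 mm and thickness 13 mm, joined by a core cylinder of radius 22 mm and height 133 mm. The lower flange rests on z = 0 and the three cylinders share a vertical axis.

The spool is on top of the stool.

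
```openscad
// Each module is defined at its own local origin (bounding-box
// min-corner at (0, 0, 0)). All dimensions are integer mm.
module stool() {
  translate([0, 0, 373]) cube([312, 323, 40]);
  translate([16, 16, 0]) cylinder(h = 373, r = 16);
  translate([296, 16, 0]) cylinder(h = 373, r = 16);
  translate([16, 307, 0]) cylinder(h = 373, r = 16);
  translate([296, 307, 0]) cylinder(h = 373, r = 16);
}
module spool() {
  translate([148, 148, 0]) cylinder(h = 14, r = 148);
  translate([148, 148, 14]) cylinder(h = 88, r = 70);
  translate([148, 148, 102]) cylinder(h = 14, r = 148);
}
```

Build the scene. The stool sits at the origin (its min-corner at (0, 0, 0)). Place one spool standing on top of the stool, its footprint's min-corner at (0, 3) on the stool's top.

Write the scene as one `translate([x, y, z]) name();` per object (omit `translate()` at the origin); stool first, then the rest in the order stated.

stool();
translate([0, 3, 413]) spool();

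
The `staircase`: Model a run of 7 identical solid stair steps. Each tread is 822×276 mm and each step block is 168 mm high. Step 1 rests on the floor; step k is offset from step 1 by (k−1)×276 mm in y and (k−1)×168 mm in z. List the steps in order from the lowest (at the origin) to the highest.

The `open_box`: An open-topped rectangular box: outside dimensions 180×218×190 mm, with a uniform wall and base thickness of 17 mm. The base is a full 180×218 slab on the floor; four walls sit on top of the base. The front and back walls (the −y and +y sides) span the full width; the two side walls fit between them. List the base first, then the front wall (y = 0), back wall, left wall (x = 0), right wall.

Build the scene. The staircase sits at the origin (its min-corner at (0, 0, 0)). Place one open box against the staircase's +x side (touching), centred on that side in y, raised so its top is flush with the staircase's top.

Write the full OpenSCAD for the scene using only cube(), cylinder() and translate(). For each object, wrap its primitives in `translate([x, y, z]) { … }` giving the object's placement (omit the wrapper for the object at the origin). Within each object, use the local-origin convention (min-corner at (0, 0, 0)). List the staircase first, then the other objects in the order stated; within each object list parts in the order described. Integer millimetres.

cube([822, 276, 168]);
translate([0, 276, 168]) cube([822, 276, 168]);
translate([0, 552, 336]) cube([822, 276, 168]);
translate([0, 828, 504]) cube([822, 276, 168]);
translate([0, 1104, 672]) cube([822, 276, 168]);
translate([0, 1380, 840]) cube([822, 276, 168]);
translate([0, 1656, 1008]) cube([822, 276, 168]);
translate([822, 857, 986]) {
  cube([180, 218, 17]);
  translate([0, 0, 17]) cube([180, 17, 173]);
  translate([0, 201, 17]) cube([180, 17, 173]);
  translate([0, 17, 17]) cube([17, 184, 173]);
  translate([163, 17, 17]) cube([17, 184, 173]);
}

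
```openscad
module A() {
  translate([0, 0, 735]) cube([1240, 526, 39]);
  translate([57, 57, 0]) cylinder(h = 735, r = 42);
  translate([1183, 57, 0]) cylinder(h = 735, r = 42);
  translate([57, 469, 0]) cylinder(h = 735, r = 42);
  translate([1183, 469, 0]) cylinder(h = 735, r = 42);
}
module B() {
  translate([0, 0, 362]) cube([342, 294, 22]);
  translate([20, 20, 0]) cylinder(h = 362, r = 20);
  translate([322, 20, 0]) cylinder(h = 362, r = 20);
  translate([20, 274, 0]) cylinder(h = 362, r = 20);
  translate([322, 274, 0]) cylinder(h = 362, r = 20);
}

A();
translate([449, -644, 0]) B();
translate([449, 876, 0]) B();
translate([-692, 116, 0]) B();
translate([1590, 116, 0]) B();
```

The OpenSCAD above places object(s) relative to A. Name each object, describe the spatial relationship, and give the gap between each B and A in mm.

A is a table. B is a stool. Four stools sit around the table at the −y, +y, −x, +x sides. The gap between each stool and the table is 350 mm.

Each stool's nearest face is 350 mm from the table's bounding box.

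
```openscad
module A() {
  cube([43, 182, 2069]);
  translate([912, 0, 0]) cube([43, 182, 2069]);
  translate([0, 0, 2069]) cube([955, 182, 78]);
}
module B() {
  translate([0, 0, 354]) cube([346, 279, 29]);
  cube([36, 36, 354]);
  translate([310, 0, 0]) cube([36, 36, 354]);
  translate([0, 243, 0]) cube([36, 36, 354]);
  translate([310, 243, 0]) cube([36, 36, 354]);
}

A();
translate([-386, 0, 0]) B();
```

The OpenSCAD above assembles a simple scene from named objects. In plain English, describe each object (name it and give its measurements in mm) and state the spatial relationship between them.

A is a door frame. The clear opening is 869 mm wide and 2069 mm high. Two 43 mm wide jambs, 182 mm deep, stand either side of the opening from the floor to the top of the opening. A 78 mm thick head sits across the top of both jambs, spanning the full outside width of the frame.

B is a four-legged stool. The seat is a 346×279×29 mm slab whose top surface is at z = 383 mm; four square legs, each 36×36 mm in cross-section, run from the floor (z = 0) to the underside of the seat, each flush with a corner of the seat.

The stool is on the floor beside the door frame on its −x side.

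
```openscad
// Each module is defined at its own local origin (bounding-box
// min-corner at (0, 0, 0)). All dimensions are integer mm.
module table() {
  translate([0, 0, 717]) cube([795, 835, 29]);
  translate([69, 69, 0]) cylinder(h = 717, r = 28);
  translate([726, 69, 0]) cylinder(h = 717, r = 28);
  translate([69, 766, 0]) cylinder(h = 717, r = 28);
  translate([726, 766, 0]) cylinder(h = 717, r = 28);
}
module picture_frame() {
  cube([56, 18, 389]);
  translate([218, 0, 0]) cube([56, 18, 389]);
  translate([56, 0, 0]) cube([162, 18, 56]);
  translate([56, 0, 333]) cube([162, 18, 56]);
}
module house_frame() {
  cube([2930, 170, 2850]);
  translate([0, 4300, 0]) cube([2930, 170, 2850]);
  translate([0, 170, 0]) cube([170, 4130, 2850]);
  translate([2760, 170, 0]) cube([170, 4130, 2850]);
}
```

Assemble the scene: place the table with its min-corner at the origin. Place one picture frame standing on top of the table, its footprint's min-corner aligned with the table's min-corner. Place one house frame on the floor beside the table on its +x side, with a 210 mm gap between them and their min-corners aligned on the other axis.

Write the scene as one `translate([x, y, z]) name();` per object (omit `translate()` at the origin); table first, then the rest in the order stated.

table();
translate([0, 0, 746]) picture_frame();
translate([1005, 0, 0]) house_frame();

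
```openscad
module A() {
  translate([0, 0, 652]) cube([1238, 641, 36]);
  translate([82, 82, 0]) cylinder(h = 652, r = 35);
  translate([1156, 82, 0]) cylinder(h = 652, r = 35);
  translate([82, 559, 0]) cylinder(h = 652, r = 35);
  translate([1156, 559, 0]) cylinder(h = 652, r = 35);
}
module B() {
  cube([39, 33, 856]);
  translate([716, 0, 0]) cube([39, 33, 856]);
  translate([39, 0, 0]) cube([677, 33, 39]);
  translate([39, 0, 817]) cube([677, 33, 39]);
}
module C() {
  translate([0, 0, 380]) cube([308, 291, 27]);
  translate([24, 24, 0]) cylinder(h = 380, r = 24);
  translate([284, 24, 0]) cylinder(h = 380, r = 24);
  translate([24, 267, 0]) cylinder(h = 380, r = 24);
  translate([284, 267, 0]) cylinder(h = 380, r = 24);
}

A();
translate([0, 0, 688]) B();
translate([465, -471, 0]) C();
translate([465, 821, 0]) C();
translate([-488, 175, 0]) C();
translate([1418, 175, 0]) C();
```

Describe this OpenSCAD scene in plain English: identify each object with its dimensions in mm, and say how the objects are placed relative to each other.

A is a table: top 1238 mm (x) × 641 mm (y), 36 mm thick, upper face at z = 688 mm, on four round legs of 70 mm diameter, each leg's bounding box inset 47 mm from the nearest pair of top edges, running from z = 0 to the bottom of the top.

B is a rectangular picture frame lying in the x–z plane (depth along y). The opening is 677 mm wide (x) by 778 mm tall (z), surrounded by a border 39 mm wide on all four sides. The frame is 33 mm deep and is made of two full-height vertical stiles with two horizontal rails fitted between them.

C is a four-legged stool. The seat is 308×291 mm, 27 mm thick, top at z = 407 mm. It stands on four round legs, each 48 mm in diameter, from z = 0 to the seat underside, each leg's axis is inset half a diameter from the nearest pair of seat edges (so the leg's bounding box is flush with the corner).

The picture frame is on top of the table. Four stools sit around the table at the −y, +y, −x, +x sides.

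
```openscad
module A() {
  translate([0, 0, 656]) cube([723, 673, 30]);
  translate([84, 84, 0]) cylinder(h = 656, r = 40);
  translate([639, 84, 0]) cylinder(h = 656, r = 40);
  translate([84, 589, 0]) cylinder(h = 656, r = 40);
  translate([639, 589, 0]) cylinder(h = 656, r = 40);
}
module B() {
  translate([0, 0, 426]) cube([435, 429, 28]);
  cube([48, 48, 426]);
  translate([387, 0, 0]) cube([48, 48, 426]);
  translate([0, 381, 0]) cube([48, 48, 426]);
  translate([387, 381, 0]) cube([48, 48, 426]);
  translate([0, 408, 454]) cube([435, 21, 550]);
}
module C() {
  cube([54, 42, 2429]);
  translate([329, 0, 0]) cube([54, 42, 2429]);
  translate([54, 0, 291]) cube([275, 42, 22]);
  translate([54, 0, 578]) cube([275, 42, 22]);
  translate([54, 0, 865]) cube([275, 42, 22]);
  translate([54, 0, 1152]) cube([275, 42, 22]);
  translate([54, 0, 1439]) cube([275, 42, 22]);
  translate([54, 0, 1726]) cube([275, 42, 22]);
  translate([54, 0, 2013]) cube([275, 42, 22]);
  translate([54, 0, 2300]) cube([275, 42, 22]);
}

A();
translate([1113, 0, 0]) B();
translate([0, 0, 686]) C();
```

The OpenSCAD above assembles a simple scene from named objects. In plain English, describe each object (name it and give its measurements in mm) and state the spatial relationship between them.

A is a rectangular dining table. The top is 723×673×30 mm with its upper surface at z = 686 mm. It stands on four round legs of 80 mm diameter, each leg's bounding box inset 44 mm from the nearest pair of top edges, running from the floor to the underside of the top.

B is a chair: 435×429 mm seat, 28 mm thick, top at z = 454 mm, on four 48 mm square corner legs flush with the seat edges. A 21 mm thick backrest slab spans the full seat width, extending 550 mm above the seat top, its back face flush with the seat's +y edge.

C is a wooden ladder with two side rails of 54×42 mm section and 2429 mm height, set 383 mm apart overall. Between them run 8 rectangular rungs (42 mm deep, 22 mm thick), front faces flush with the rails' −y face. The bottom of the first rung is 291 mm above the floor and each subsequent rung is 287 mm higher than the one below.

The chair is on the floor beside the table on its +x side. The ladder is on top of the table.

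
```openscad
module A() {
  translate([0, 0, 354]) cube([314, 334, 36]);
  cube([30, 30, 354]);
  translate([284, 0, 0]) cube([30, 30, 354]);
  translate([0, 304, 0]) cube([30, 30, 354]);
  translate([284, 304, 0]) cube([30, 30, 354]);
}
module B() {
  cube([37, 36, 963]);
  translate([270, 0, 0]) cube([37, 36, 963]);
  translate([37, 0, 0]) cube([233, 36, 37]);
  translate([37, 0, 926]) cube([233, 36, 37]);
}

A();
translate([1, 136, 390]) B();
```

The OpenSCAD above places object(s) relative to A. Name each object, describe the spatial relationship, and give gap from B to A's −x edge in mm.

A is a stool. B is a picture frame. The picture frame is on top of the stool. The gap from the picture frame to the stool's −x edge is 1 mm.

The picture frame's min-x is at 1; the stool's min-x is 0; gap = 1 mm.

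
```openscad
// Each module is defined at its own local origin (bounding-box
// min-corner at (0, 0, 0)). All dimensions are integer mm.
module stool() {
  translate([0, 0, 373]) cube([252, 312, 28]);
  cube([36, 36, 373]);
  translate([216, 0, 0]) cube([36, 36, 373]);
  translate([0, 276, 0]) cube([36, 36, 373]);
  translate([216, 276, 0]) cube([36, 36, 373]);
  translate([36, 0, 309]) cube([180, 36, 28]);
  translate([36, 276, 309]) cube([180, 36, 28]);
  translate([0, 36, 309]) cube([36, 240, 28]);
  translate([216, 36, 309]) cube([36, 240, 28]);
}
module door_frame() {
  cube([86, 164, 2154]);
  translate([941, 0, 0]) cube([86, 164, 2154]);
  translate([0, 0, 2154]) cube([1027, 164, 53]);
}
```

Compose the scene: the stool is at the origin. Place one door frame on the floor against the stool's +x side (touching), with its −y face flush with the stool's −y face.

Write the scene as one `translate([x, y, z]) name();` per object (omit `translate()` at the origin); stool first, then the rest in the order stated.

stool();
translate([252, 0, 0]) door_frame();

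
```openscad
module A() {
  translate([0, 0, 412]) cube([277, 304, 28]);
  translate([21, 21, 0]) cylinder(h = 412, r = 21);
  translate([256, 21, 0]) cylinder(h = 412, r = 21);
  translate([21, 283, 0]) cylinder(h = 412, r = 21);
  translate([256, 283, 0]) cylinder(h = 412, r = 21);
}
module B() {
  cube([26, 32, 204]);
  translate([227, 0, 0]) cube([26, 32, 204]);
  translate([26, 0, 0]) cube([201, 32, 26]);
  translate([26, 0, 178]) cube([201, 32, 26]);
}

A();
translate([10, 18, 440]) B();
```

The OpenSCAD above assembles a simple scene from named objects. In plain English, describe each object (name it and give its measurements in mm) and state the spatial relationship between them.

A is a four-legged stool. The seat is 277×304 mm, 28 mm thick, top at z = 440 mm. It stands on four round legs, each 42 mm in diameter, from z = 0 to the seat underside, each leg's axis is inset half a diameter from the nearest pair of seat edges (so the leg's bounding box is flush with the corner).

B is a rectangular picture frame lying in the x–z plane (depth along y). The opening is 201 mm wide (x) by 152 mm tall (z), surrounded by a border 26 mm wide on all four sides. The frame is 32 mm deep and is made of two full-height vertical stiles with two horizontal rails fitted between them.

The picture frame is on top of the stool.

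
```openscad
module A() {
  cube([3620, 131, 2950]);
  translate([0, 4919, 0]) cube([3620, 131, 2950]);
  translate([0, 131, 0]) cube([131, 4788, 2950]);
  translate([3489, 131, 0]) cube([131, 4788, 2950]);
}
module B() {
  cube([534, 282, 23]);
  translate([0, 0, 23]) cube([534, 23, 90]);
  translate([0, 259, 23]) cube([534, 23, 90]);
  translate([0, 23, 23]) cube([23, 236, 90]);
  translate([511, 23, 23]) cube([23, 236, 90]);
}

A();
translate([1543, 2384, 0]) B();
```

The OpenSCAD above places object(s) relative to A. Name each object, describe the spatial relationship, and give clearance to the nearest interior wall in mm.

A is a house frame. B is an open box. The open box sits inside the house frame, centred. The clearance to the nearest interior wall is 1412 mm.

Clearances: x = 1412, y = 2253; minimum 1412 mm.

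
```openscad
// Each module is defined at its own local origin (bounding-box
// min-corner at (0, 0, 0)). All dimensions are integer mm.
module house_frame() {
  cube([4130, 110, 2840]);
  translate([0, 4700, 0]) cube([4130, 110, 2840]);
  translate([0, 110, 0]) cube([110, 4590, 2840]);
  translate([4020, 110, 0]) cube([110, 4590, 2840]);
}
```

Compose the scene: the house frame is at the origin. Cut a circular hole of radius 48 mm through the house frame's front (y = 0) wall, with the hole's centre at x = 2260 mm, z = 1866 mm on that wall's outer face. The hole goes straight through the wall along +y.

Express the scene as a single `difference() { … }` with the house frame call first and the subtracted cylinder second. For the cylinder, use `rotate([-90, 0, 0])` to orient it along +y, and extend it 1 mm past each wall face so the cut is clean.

difference() {
  house_frame();
  translate([2260, -1, 1866]) rotate([-90, 0, 0]) cylinder(h = 112, r = 48);
}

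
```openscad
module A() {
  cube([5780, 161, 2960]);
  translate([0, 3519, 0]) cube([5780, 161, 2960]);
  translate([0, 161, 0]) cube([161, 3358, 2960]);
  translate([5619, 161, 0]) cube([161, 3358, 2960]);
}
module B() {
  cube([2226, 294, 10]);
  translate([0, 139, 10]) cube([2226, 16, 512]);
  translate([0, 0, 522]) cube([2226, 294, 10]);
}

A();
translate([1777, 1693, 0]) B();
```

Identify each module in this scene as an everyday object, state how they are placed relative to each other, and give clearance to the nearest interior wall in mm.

Clearances: x = 1616, y = 1532; minimum 1532 mm.

A is a house frame. B is an I-beam. The I-beam sits inside the house frame, centred. The clearance to the nearest interior wall is 1532 mm.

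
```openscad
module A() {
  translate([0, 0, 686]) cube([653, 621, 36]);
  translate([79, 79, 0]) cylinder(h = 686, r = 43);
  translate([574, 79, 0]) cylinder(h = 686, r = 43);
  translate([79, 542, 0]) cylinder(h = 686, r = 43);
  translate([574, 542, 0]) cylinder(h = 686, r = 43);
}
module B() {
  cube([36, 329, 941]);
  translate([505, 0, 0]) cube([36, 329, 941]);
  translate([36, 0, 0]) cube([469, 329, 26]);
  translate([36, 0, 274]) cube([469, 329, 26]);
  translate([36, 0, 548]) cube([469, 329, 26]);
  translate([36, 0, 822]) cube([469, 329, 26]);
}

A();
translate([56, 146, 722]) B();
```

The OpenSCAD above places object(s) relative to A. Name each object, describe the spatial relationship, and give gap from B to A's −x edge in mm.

A is a table. B is a bookshelf. The bookshelf is on top of the table, centred. The gap from the bookshelf to the table's −x edge is 56 mm.

The bookshelf's min-x is at 56; the table's min-x is 0; gap = 56 mm.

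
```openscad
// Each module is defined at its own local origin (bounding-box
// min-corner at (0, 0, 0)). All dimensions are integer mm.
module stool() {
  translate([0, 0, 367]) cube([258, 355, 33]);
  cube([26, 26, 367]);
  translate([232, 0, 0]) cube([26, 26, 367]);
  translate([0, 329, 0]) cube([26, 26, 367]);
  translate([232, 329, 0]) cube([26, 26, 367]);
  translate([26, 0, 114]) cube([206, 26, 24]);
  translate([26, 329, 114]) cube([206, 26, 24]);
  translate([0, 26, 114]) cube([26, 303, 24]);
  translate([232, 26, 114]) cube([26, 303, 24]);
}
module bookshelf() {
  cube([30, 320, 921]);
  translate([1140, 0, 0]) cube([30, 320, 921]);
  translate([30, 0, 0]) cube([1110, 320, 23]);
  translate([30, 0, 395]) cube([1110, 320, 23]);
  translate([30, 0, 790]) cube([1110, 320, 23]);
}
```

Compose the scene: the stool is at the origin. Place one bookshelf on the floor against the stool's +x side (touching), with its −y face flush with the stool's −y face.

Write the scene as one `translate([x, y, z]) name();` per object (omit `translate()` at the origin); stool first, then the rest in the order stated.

stool();
translate([258, 0, 0]) bookshelf();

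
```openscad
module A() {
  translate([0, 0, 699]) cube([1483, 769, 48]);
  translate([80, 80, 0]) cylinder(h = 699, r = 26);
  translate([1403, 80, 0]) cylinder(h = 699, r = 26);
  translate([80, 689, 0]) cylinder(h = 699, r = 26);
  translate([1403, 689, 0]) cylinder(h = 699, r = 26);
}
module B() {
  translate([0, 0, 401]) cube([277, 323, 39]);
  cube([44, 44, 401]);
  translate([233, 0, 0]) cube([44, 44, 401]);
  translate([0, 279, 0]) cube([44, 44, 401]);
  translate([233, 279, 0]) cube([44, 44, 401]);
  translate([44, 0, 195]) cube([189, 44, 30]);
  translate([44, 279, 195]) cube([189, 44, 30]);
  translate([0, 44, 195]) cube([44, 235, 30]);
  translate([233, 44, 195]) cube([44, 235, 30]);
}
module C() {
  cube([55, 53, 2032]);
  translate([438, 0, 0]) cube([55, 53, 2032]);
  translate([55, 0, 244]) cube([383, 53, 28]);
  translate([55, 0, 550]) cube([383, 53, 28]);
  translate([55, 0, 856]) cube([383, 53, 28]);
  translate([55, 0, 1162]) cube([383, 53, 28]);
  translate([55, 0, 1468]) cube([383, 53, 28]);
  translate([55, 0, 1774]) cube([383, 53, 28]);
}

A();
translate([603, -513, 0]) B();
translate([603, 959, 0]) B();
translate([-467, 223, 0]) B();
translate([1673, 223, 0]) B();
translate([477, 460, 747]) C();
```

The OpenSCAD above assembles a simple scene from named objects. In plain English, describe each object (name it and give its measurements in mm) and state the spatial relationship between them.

A is a rectangular dining table. The top is 1483×769×48 mm with its upper surface at z = 747 mm. It stands on four round legs of 52 mm diameter, each leg's bounding box inset 54 mm from the nearest pair of top edges, running from the floor to the underside of the top.

B is a four-legged stool. The seat is 277×323 mm, 39 mm thick, top at z = 440 mm. It stands on four square legs, each 44×44 mm in cross-section, from z = 0 to the seat underside, each flush with a corner of the seat. Four stretchers, 44 mm wide and 30 mm tall, connect adjacent legs with their undersides at z = 195 mm, each running between the inner faces of the legs it joins and aligned with the legs' outer faces on the other axis.

C is a straight ladder. Two 55×53 mm vertical rails, 2032 mm tall, stand 493 mm apart (outside-to-outside) with their front faces coplanar on the −y side. 6 rungs, each 53 mm deep and 28 mm tall, span between the inner faces of the rails, front faces flush with the rails. The lowest rung's underside is at z = 244 mm and rungs are spaced 306 mm apart (underside to underside).

Four stools sit around the table at the −y, +y, −x, +x sides. The ladder is on top of the table.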